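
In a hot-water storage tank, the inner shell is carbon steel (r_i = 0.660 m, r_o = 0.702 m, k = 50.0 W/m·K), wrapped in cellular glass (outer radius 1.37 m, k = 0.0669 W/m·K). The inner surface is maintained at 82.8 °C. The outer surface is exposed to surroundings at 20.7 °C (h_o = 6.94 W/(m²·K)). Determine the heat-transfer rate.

Treat each layer as a resistance in series:
  R_carbon steel = (1/0.660 − 1/0.702)/(4πk) = 0.09065/(4π·50.0) = 1.443×10^-4 K/W
  R_cellular glass = (1/0.702 − 1/1.37)/(4πk) = 0.6946/(4π·0.0669) = 0.8262 K/W
  R_conv,out = 1/(4πr²h) = 1/(4π·1.37²·6.94) = 0.006109 K/W
ΣR = 1.443×10^-4 + 0.8262 + 0.006109 = 0.8325 K/W
Q = ΔT/ΣR = (82.8 °C − 20.7 °C)/0.8325 = 74.6 W

Q = 74.6 W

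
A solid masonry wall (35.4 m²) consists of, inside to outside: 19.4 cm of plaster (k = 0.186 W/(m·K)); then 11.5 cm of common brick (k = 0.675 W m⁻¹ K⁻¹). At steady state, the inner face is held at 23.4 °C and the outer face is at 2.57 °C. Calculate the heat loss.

Q = 608 W

Resistance network (inner→outer):
  R_plaster = L/(kA) = 0.194/(0.186·35.4) = 0.02946 K/W
  R_common brick = L/(kA) = 0.115/(0.675·35.4) = 0.004813 K/W
ΣR = 0.02946 + 0.004813 = 0.03427 K/W
Q = ΔT/ΣR = (23.4 °C − 2.57 °C)/0.03427 = 608 W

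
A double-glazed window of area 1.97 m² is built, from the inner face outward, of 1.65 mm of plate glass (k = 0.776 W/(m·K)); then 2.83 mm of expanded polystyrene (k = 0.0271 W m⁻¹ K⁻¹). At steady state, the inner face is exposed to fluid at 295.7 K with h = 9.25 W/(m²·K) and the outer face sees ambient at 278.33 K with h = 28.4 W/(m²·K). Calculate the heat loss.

Q = 137 W

Resistance network (inner→outer):
  R_conv,in = 1/(hA) = 1/(9.25·1.97) = 0.05488 K/W
  R_plate glass = L/(kA) = 0.00165/(0.776·1.97) = 0.001079 K/W
  R_expanded polystyrene = L/(kA) = 0.00283/(0.0271·1.97) = 0.05301 K/W
  R_conv,out = 1/(hA) = 1/(28.4·1.97) = 0.01787 K/W
ΣR = 0.05488 + 0.001079 + 0.05301 + 0.01787 = 0.1268 K/W
Q = ΔT/ΣR = (295.7 K − 278.33 K)/0.1268 = 137 W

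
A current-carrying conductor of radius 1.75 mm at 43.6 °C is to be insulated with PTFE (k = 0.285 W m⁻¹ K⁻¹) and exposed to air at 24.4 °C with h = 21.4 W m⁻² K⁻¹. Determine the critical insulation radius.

r_cr = 1.33 cm

For a cylinder, r_cr = k_ins/h = 0.285/21.4 = 0.0133 m = 1.33 cm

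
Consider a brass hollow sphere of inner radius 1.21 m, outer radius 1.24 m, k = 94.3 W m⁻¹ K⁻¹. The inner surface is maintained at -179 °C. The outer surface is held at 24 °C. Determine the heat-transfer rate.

Q = 4πk·ΔT/(1/r₁ − 1/r₂) = 4π × 94.3 × 203 / (1/1.21 − 1/1.24) = 1.20×10^7 W

Q = 12000 kW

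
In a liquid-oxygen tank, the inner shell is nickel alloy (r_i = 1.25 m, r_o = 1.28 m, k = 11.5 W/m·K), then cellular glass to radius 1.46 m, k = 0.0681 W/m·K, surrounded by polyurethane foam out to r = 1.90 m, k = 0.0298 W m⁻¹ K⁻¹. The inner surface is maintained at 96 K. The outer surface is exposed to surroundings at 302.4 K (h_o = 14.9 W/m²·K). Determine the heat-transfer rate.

Q = 384 W

Resistance network (inner→outer):
  R_nickel alloy = (1/1.25 − 1/1.28)/(4πk) = 0.01875/(4π·11.5) = 1.297×10^-4 K/W
  R_cellular glass = (1/1.28 − 1/1.46)/(4πk) = 0.09632/(4π·0.0681) = 0.1126 K/W
  R_polyurethane foam = (1/1.46 − 1/1.90)/(4πk) = 0.1586/(4π·0.0298) = 0.4236 K/W
  R_conv,out = 1/(4πr²h) = 1/(4π·1.90²·14.9) = 0.001479 K/W
ΣR = 1.297×10^-4 + 0.1126 + 0.4236 + 0.001479 = 0.5378 K/W
Q = ΔT/ΣR = (96 K − 302.4 K)/0.5378 = -384 W
(Negative Q ⇒ heat flows inward; heat gain = 384 W.)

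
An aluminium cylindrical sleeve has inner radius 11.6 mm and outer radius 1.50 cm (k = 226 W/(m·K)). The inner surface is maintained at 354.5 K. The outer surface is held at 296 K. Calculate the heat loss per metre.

Q' = 3.23×10^5 W/m

Q' = 2πk·ΔT/ln(r₂/r₁) = 2π × 226 × 58.5 / ln(0.0150/0.0116) = 3.23×10^5 W/m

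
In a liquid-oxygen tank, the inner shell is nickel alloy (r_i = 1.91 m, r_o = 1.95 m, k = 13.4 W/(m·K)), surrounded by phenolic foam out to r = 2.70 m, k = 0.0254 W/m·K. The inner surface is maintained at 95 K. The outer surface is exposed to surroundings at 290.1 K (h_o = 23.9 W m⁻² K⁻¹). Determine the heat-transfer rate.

Treat each layer as a resistance in series:
  R_nickel alloy = (1/1.91 − 1/1.95)/(4πk) = 0.01074/(4π·13.4) = 6.378×10^-5 K/W
  R_phenolic foam = (1/1.95 − 1/2.70)/(4πk) = 0.1425/(4π·0.0254) = 0.4463 K/W
  R_conv,out = 1/(4πr²h) = 1/(4π·2.70²·23.9) = 4.567×10^-4 K/W
ΣR = 6.378×10^-5 + 0.4463 + 4.567×10^-4 = 0.4468 K/W
Q = ΔT/ΣR = (95 K − 290.1 K)/0.4468 = -437 W
(Negative Q ⇒ heat flows inward; heat gain = 437 W.)

Q = 437 W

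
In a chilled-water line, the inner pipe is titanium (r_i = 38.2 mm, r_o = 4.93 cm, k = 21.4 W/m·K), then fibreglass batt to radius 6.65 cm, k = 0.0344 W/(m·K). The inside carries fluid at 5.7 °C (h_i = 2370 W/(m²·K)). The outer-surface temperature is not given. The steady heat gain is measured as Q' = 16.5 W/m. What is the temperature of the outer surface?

Sum the resistances:
  R'_conv,in = 1/(2πr h) = 1/(2π·0.0382·2370) = 0.001758 m·K/W
  R'_titanium = ln(0.0493/0.0382)/(2πk) = 0.2551/(2π·21.4) = 0.001897 m·K/W
  R'_fibreglass batt = ln(0.0665/0.0493)/(2πk) = 0.2993/(2π·0.0344) = 1.385 m·K/W
ΣR = 1.388 m·K/W
ΔT = Q'·ΣR = 16.5 × 1.388 = 22.90 K
Heat flows inward, so T_out = T_in + ΔT = 5.7 + 22.90 = 28.6 °C

T_out = 28.6 °C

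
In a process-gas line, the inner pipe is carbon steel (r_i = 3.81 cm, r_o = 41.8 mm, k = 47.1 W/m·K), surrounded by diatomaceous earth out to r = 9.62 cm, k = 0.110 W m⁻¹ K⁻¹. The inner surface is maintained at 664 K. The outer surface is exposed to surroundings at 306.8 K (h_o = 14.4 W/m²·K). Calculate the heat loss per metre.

Q' = 270 W/m

Series thermal resistances, inner to outer:
  R'_carbon steel = ln(0.0418/0.0381)/(2πk) = 0.09268/(2π·47.1) = 3.132×10^-4 m·K/W
  R'_diatomaceous earth = ln(0.0962/0.0418)/(2πk) = 0.8335/(2π·0.110) = 1.206 m·K/W
  R'_conv,out = 1/(2πr h) = 1/(2π·0.0962·14.4) = 0.1149 m·K/W
ΣR = 3.132×10^-4 + 1.206 + 0.1149 = 1.321 m·K/W
Q' = ΔT/ΣR = (664 K − 306.8 K)/1.321 = 270 W/m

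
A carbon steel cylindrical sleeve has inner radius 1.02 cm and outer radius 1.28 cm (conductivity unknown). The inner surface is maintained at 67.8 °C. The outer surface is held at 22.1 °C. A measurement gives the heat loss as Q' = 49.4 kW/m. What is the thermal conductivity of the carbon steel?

k = 39.1 W/m·K

ΣR = ΔT/Q' = |67.8 − 22.1|/49400 = 9.251×10^-4 m·K/W
ln(r₂/r₁)/(2πk) = 9.251×10^-4 ⇒ k = 0.2271/(2π·9.251×10^-4) = 39.1 W/m·K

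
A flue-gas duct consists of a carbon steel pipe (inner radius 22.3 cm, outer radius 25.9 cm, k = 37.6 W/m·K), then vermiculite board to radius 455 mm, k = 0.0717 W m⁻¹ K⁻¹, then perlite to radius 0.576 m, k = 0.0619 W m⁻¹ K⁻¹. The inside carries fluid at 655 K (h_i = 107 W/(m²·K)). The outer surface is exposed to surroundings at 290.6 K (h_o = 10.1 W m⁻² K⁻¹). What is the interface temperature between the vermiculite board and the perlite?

Series thermal resistances, inner to outer:
  R'_conv,in = 1/(2πr h) = 1/(2π·0.223·107) = 0.006670 m·K/W
  R'_carbon steel = ln(0.259/0.223)/(2πk) = 0.1497/(2π·37.6) = 6.335×10^-4 m·K/W
  R'_vermiculite board = ln(0.455/0.259)/(2πk) = 0.5635/(2π·0.0717) = 1.251 m·K/W
  R'_perlite = ln(0.576/0.455)/(2πk) = 0.2358/(2π·0.0619) = 0.6063 m·K/W
  R'_conv,out = 1/(2πr h) = 1/(2π·0.576·10.1) = 0.02736 m·K/W
ΣR = 0.006670 + 6.335×10^-4 + 1.251 + 0.6063 + 0.02736 = 1.892 m·K/W
Q' = ΔT/ΣR = (655 K − 290.6 K)/1.892 = 192.6 W/m
From the inner boundary to the vermiculite board/perlite interface, ΣR_partial = 1.258 m·K/W.
T_interface = T_in − Q'·ΣR_partial = 655 K − (192.6)(1.258) = 413 K

T = 413 K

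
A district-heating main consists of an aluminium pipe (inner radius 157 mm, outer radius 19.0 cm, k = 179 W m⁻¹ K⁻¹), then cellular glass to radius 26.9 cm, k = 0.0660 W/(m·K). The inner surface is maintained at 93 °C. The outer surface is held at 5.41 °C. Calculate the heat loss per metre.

Treat each layer as a resistance in series:
  R'_aluminium = ln(0.190/0.157)/(2πk) = 0.1908/(2π·179) = 1.696×10^-4 m·K/W
  R'_cellular glass = ln(0.269/0.190)/(2πk) = 0.3477/(2π·0.0660) = 0.8384 m·K/W
ΣR = 1.696×10^-4 + 0.8384 = 0.8386 m·K/W
Q' = ΔT/ΣR = (93 °C − 5.41 °C)/0.8386 = 104 W/m

Q' = 104 W/m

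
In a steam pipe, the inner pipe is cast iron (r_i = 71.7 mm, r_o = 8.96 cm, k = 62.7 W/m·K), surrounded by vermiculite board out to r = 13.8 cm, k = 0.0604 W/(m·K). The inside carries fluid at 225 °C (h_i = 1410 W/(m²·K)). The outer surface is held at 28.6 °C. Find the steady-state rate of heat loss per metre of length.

Resistance network (inner→outer):
  R'_conv,in = 1/(2πr h) = 1/(2π·0.0717·1410) = 0.001574 m·K/W
  R'_cast iron = ln(0.0896/0.0717)/(2πk) = 0.2229/(2π·62.7) = 5.657×10^-4 m·K/W
  R'_vermiculite board = ln(0.138/0.0896)/(2πk) = 0.4319/(2π·0.0604) = 1.138 m·K/W
ΣR = 0.001574 + 5.657×10^-4 + 1.138 = 1.140 m·K/W
Q' = ΔT/ΣR = (225 °C − 28.6 °C)/1.140 = 172 W/m

Q' = 172 W/m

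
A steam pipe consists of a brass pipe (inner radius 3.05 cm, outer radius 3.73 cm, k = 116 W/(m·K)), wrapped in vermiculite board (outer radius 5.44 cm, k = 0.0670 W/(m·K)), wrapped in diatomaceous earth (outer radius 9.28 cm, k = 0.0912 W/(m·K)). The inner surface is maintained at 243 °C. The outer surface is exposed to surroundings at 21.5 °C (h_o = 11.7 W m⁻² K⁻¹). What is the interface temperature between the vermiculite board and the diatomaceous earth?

T = 142 °C

Treat each layer as a resistance in series:
  R'_brass = ln(0.0373/0.0305)/(2πk) = 0.2013/(2π·116) = 2.761×10^-4 m·K/W
  R'_vermiculite board = ln(0.0544/0.0373)/(2πk) = 0.3774/(2π·0.0670) = 0.8964 m·K/W
  R'_diatomaceous earth = ln(0.0928/0.0544)/(2πk) = 0.5341/(2π·0.0912) = 0.9320 m·K/W
  R'_conv,out = 1/(2πr h) = 1/(2π·0.0928·11.7) = 0.1466 m·K/W
ΣR = 2.761×10^-4 + 0.8964 + 0.9320 + 0.1466 = 1.975 m·K/W
Q' = ΔT/ΣR = (243 °C − 21.5 °C)/1.975 = 112.2 W/m
From the inner boundary to the vermiculite board/diatomaceous earth interface, ΣR_partial = 0.8967 m·K/W.
T_interface = T_in − Q'·ΣR_partial = 243 °C − (112.2)(0.8967) = 142 °C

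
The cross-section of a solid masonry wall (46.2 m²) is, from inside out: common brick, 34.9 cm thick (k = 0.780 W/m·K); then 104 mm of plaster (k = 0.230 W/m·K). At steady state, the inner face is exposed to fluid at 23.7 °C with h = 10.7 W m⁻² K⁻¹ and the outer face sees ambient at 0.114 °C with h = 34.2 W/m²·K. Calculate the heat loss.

Resistance network (inner→outer):
  R_conv,in = 1/(hA) = 1/(10.7·46.2) = 0.002023 K/W
  R_common brick = L/(kA) = 0.349/(0.780·46.2) = 0.009685 K/W
  R_plaster = L/(kA) = 0.104/(0.230·46.2) = 0.009787 K/W
  R_conv,out = 1/(hA) = 1/(34.2·46.2) = 6.329×10^-4 K/W
ΣR = 0.002023 + 0.009685 + 0.009787 + 6.329×10^-4 = 0.02213 K/W
Q = ΔT/ΣR = (23.7 °C − 0.114 °C)/0.02213 = 1070 W

Q = 1070 W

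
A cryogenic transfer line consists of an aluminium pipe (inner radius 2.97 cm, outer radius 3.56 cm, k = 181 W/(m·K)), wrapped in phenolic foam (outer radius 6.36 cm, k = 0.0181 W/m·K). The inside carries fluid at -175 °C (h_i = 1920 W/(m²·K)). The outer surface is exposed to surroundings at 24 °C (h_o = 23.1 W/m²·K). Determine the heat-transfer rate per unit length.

Q' = 38.2 W/m

Resistance network (inner→outer):
  R'_conv,in = 1/(2πr h) = 1/(2π·0.0297·1920) = 0.002791 m·K/W
  R'_aluminium = ln(0.0356/0.0297)/(2πk) = 0.1812/(2π·181) = 1.593×10^-4 m·K/W
  R'_phenolic foam = ln(0.0636/0.0356)/(2πk) = 0.5803/(2π·0.0181) = 5.102 m·K/W
  R'_conv,out = 1/(2πr h) = 1/(2π·0.0636·23.1) = 0.1083 m·K/W
ΣR = 0.002791 + 1.593×10^-4 + 5.102 + 0.1083 = 5.213 m·K/W
Q' = ΔT/ΣR = (-175 °C − 24 °C)/5.213 = -38.2 W/m
(Negative Q' ⇒ heat flows inward; heat gain = 38.2 W/m.)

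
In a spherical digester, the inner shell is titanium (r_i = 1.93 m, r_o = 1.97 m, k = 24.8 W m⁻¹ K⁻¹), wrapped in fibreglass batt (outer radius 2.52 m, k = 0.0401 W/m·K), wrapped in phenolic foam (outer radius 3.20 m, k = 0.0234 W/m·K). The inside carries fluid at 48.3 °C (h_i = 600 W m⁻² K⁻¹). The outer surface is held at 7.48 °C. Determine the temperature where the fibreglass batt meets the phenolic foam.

T = 30.6 °C

Series thermal resistances, inner to outer:
  R_conv,in = 1/(4πr²h) = 1/(4π·1.93²·600) = 3.561×10^-5 K/W
  R_titanium = (1/1.93 − 1/1.97)/(4πk) = 0.01052/(4π·24.8) = 3.376×10^-5 K/W
  R_fibreglass batt = (1/1.97 − 1/2.52)/(4πk) = 0.1108/(4π·0.0401) = 0.2199 K/W
  R_phenolic foam = (1/2.52 − 1/3.20)/(4πk) = 0.08433/(4π·0.0234) = 0.2868 K/W
ΣR = 3.561×10^-5 + 3.376×10^-5 + 0.2199 + 0.2868 = 0.5068 K/W
Q = ΔT/ΣR = (48.3 °C − 7.48 °C)/0.5068 = 80.54 W
From the inner boundary to the fibreglass batt/phenolic foam interface, ΣR_partial = 0.2200 K/W.
T_interface = T_in − Q·ΣR_partial = 48.3 °C − (80.54)(0.2200) = 30.6 °C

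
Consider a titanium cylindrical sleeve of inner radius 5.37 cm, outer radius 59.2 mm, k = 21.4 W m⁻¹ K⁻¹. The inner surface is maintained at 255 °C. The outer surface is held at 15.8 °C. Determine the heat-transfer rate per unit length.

Q' = 2πk·ΔT/ln(r₂/r₁) = 2π × 21.4 × 239.2 / ln(0.0592/0.0537) = 3.30×10^5 W/m

Q' = 3.30×10^5 W/m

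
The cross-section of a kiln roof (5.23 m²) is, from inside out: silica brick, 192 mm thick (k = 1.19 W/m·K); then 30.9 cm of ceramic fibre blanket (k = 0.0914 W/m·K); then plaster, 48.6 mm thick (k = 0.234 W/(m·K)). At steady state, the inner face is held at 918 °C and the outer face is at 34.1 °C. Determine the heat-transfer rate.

Series thermal resistances, inner to outer:
  R_silica brick = L/(kA) = 0.192/(1.19·5.23) = 0.03085 K/W
  R_ceramic fibre blanket = L/(kA) = 0.309/(0.0914·5.23) = 0.6464 K/W
  R_plaster = L/(kA) = 0.0486/(0.234·5.23) = 0.03971 K/W
ΣR = 0.03085 + 0.6464 + 0.03971 = 0.7170 K/W
Q = ΔT/ΣR = (918 °C − 34.1 °C)/0.7170 = 1230 W

Q = 1230 W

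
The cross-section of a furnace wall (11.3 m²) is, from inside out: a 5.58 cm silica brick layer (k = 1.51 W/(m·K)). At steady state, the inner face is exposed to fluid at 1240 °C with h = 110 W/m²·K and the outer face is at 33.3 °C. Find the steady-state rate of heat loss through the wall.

Q = 296 kW

Treat each layer as a resistance in series:
  R_conv,in = 1/(hA) = 1/(110·11.3) = 8.045×10^-4 K/W
  R_silica brick = L/(kA) = 0.0558/(1.51·11.3) = 0.003270 K/W
ΣR = 8.045×10^-4 + 0.003270 = 0.004074 K/W
Q = ΔT/ΣR = (1240 °C − 33.3 °C)/0.004074 = 2.96×10^5 W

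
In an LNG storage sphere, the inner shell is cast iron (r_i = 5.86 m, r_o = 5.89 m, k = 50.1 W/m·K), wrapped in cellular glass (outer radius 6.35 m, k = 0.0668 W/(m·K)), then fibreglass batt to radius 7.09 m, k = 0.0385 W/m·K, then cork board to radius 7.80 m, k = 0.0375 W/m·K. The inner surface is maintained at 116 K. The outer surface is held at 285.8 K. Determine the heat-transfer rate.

Q = 2240 W

Series thermal resistances, inner to outer:
  R_cast iron = (1/5.86 − 1/5.89)/(4πk) = 8.692×10^-4/(4π·50.1) = 1.381×10^-6 K/W
  R_cellular glass = (1/5.89 − 1/6.35)/(4πk) = 0.01230/(4π·0.0668) = 0.01465 K/W
  R_fibreglass batt = (1/6.35 − 1/7.09)/(4πk) = 0.01644/(4π·0.0385) = 0.03397 K/W
  R_cork board = (1/7.09 − 1/7.80)/(4πk) = 0.01284/(4π·0.0375) = 0.02724 K/W
ΣR = 1.381×10^-6 + 0.01465 + 0.03397 + 0.02724 = 0.07586 K/W
Q = ΔT/ΣR = (116 K − 285.8 K)/0.07586 = -2240 W
(Negative Q ⇒ heat flows inward; heat gain = 2240 W.)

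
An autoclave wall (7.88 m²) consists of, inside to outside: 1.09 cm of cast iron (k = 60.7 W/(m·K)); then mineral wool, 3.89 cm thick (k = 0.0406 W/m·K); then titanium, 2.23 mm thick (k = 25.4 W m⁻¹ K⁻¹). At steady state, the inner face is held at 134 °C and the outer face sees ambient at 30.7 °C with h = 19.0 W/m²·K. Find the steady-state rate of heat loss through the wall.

Series thermal resistances, inner to outer:
  R_cast iron = L/(kA) = 0.0109/(60.7·7.88) = 2.279×10^-5 K/W
  R_mineral wool = L/(kA) = 0.0389/(0.0406·7.88) = 0.1216 K/W
  R_titanium = L/(kA) = 0.00223/(25.4·7.88) = 1.114×10^-5 K/W
  R_conv,out = 1/(hA) = 1/(19.0·7.88) = 0.006679 K/W
ΣR = 2.279×10^-5 + 0.1216 + 1.114×10^-5 + 0.006679 = 0.1283 K/W
Q = ΔT/ΣR = (134 °C − 30.7 °C)/0.1283 = 805 W

Q = 805 W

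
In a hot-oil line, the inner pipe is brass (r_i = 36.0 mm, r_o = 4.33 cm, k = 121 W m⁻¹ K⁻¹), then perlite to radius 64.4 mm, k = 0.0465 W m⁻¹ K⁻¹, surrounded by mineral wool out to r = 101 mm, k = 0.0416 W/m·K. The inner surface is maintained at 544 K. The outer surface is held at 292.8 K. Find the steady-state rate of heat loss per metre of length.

Q' = 81.5 W/m

Series thermal resistances, inner to outer:
  R'_brass = ln(0.0433/0.0360)/(2πk) = 0.1846/(2π·121) = 2.429×10^-4 m·K/W
  R'_perlite = ln(0.0644/0.0433)/(2πk) = 0.3970/(2π·0.0465) = 1.359 m·K/W
  R'_mineral wool = ln(0.101/0.0644)/(2πk) = 0.4500/(2π·0.0416) = 1.722 m·K/W
ΣR = 2.429×10^-4 + 1.359 + 1.722 = 3.081 m·K/W
Q' = ΔT/ΣR = (544 K − 292.8 K)/3.081 = 81.5 W/m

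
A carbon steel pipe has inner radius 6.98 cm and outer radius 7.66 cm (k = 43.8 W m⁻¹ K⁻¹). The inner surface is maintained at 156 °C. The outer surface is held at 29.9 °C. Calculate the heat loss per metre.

Q' = 2πk·ΔT/ln(r₂/r₁) = 2π × 43.8 × 126.1 / ln(0.0766/0.0698) = 3.73×10^5 W/m

Q' = 3.73×10^5 W/m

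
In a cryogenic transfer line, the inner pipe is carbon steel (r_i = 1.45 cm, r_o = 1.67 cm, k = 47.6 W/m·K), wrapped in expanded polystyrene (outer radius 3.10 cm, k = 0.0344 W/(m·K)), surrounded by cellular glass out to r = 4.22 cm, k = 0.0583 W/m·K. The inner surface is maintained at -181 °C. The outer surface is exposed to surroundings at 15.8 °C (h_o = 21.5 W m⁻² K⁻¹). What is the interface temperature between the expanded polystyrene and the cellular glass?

T = -35.8 °C

Series thermal resistances, inner to outer:
  R'_carbon steel = ln(0.0167/0.0145)/(2πk) = 0.1413/(2π·47.6) = 4.723×10^-4 m·K/W
  R'_expanded polystyrene = ln(0.0310/0.0167)/(2πk) = 0.6186/(2π·0.0344) = 2.862 m·K/W
  R'_cellular glass = ln(0.0422/0.0310)/(2πk) = 0.3084/(2π·0.0583) = 0.8420 m·K/W
  R'_conv,out = 1/(2πr h) = 1/(2π·0.0422·21.5) = 0.1754 m·K/W
ΣR = 4.723×10^-4 + 2.862 + 0.8420 + 0.1754 = 3.880 m·K/W
Q' = ΔT/ΣR = (-181 °C − 15.8 °C)/3.880 = -50.72 W/m
From the inner boundary to the expanded polystyrene/cellular glass interface, ΣR_partial = 2.862 m·K/W.
T_interface = T_in − Q'·ΣR_partial = -181 °C − (-50.72)(2.862) = -35.8 °C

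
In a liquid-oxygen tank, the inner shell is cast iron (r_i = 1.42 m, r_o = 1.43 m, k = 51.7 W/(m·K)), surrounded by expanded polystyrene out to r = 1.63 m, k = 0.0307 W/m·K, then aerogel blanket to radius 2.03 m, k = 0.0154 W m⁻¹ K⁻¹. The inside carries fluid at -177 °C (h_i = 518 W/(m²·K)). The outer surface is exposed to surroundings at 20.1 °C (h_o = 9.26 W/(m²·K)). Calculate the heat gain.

Resistance network (inner→outer):
  R_conv,in = 1/(4πr²h) = 1/(4π·1.42²·518) = 7.619×10^-5 K/W
  R_cast iron = (1/1.42 − 1/1.43)/(4πk) = 0.004925/(4π·51.7) = 7.580×10^-6 K/W
  R_expanded polystyrene = (1/1.43 − 1/1.63)/(4πk) = 0.08580/(4π·0.0307) = 0.2224 K/W
  R_aerogel blanket = (1/1.63 − 1/2.03)/(4πk) = 0.1209/(4π·0.0154) = 0.6247 K/W
  R_conv,out = 1/(4πr²h) = 1/(4π·2.03²·9.26) = 0.002085 K/W
ΣR = 7.619×10^-5 + 7.580×10^-6 + 0.2224 + 0.6247 + 0.002085 = 0.8493 K/W
Q = ΔT/ΣR = (-177 °C − 20.1 °C)/0.8493 = -232 W
(Negative Q ⇒ heat flows inward; heat gain = 232 W.)

Q = 232 W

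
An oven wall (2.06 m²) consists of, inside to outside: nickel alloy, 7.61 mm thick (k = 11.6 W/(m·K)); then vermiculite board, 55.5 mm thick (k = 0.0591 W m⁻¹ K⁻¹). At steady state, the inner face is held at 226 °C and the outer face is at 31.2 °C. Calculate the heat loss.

Resistance network (inner→outer):
  R_nickel alloy = L/(kA) = 0.00761/(11.6·2.06) = 3.185×10^-4 K/W
  R_vermiculite board = L/(kA) = 0.0555/(0.0591·2.06) = 0.4559 K/W
ΣR = 3.185×10^-4 + 0.4559 = 0.4562 K/W
Q = ΔT/ΣR = (226 °C − 31.2 °C)/0.4562 = 427 W

Q = 427 W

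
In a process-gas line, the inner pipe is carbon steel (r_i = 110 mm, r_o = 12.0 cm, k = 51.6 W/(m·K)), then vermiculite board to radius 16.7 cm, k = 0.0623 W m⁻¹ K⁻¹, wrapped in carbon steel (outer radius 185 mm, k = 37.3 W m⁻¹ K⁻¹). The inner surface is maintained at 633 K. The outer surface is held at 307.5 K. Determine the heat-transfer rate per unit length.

Q' = 385 W/m

Treat each layer as a resistance in series:
  R'_carbon steel = ln(0.120/0.110)/(2πk) = 0.08701/(2π·51.6) = 2.684×10^-4 m·K/W
  R'_vermiculite board = ln(0.167/0.120)/(2πk) = 0.3305/(2π·0.0623) = 0.8443 m·K/W
  R'_carbon steel = ln(0.185/0.167)/(2πk) = 0.1024/(2π·37.3) = 4.368×10^-4 m·K/W
ΣR = 2.684×10^-4 + 0.8443 + 4.368×10^-4 = 0.8450 m·K/W
Q' = ΔT/ΣR = (633 K − 307.5 K)/0.8450 = 385 W/m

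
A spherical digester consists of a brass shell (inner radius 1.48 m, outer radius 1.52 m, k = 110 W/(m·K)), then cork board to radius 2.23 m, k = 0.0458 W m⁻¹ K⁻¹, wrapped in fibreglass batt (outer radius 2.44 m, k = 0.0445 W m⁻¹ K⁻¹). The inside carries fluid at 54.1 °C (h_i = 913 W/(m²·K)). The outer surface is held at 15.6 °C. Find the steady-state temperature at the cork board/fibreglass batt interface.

Resistance network (inner→outer):
  R_conv,in = 1/(4πr²h) = 1/(4π·1.48²·913) = 3.979×10^-5 K/W
  R_brass = (1/1.48 − 1/1.52)/(4πk) = 0.01778/(4π·110) = 1.286×10^-5 K/W
  R_cork board = (1/1.52 − 1/2.23)/(4πk) = 0.2095/(4π·0.0458) = 0.3639 K/W
  R_fibreglass batt = (1/2.23 − 1/2.44)/(4πk) = 0.03859/(4π·0.0445) = 0.06902 K/W
ΣR = 3.979×10^-5 + 1.286×10^-5 + 0.3639 + 0.06902 = 0.4330 K/W
Q = ΔT/ΣR = (54.1 °C − 15.6 °C)/0.4330 = 88.91 W
From the inner boundary to the cork board/fibreglass batt interface, ΣR_partial = 0.3640 K/W.
T_interface = T_in − Q·ΣR_partial = 54.1 °C − (88.91)(0.3640) = 21.7 °C

T = 21.7 °C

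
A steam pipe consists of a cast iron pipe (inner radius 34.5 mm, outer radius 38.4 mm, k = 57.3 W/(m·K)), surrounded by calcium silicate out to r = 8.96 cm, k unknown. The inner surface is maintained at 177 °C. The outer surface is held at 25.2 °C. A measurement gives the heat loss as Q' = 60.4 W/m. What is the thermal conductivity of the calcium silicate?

k = 0.0537 W/m·K

ΣR = ΔT/Q' = |177 − 25.2|/60.4 = 2.513 m·K/W
Known resistances:
  R'_cast iron = ln(0.0384/0.0345)/(2πk) = 0.1071/(2π·57.3) = 2.975×10^-4 m·K/W
R_calcium silicate = ΣR − ΣR_known = 2.513 − 2.975×10^-4 = 2.513 m·K/W
ln(r₂/r₁)/(2πk) = 2.513 ⇒ k = 0.8473/(2π·2.513) = 0.0537 W/m·K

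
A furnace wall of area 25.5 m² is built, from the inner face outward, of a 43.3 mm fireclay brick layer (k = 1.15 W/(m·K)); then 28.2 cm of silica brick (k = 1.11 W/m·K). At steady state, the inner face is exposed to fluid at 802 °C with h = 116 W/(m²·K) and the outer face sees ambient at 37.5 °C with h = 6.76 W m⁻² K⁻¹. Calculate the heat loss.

Resistance network (inner→outer):
  R_conv,in = 1/(hA) = 1/(116·25.5) = 3.381×10^-4 K/W
  R_fireclay brick = L/(kA) = 0.0433/(1.15·25.5) = 0.001477 K/W
  R_silica brick = L/(kA) = 0.282/(1.11·25.5) = 0.009963 K/W
  R_conv,out = 1/(hA) = 1/(6.76·25.5) = 0.005801 K/W
ΣR = 3.381×10^-4 + 0.001477 + 0.009963 + 0.005801 = 0.01758 K/W
Q = ΔT/ΣR = (802 °C − 37.5 °C)/0.01758 = 43500 W

Q = 43500 W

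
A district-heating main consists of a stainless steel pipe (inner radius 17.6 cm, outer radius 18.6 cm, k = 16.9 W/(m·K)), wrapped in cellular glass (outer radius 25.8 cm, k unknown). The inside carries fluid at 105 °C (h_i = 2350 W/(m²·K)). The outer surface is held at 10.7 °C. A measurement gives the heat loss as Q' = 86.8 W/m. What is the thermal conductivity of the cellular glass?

ΣR = ΔT/Q' = |105 − 10.7|/86.8 = 1.086 m·K/W
Known resistances:
  R'_conv,in = 1/(2πr h) = 1/(2π·0.176·2350) = 3.848×10^-4 m·K/W
  R'_stainless steel = ln(0.186/0.176)/(2πk) = 0.05526/(2π·16.9) = 5.204×10^-4 m·K/W
R_cellular glass = ΣR − ΣR_known = 1.086 − 9.052×10^-4 = 1.085 m·K/W
ln(r₂/r₁)/(2πk) = 1.085 ⇒ k = 0.3272/(2π·1.085) = 0.0480 W/m·K

k = 0.0480 W/m·K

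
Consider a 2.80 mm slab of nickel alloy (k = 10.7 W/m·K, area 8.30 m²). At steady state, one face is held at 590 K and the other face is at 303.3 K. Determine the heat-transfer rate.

Q = 9090 kW

Q = kA·ΔT/L = 10.7 × 8.30 × |590 K − 303.3 K| / 0.00280 = 9.09×10^6 W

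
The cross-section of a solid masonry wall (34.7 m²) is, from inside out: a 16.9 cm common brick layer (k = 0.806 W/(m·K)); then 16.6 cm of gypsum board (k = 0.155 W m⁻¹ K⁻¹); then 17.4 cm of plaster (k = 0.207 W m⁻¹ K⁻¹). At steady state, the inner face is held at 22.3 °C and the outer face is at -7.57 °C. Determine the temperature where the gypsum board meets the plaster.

T = 4.27 °C

Resistance network (inner→outer):
  R_common brick = L/(kA) = 0.169/(0.806·34.7) = 0.006043 K/W
  R_gypsum board = L/(kA) = 0.166/(0.155·34.7) = 0.03086 K/W
  R_plaster = L/(kA) = 0.174/(0.207·34.7) = 0.02422 K/W
ΣR = 0.006043 + 0.03086 + 0.02422 = 0.06112 K/W
Q = ΔT/ΣR = (22.3 °C − -7.57 °C)/0.06112 = 488.7 W
From the inner boundary to the gypsum board/plaster interface, ΣR_partial = 0.03690 K/W.
T_interface = T_in − Q·ΣR_partial = 22.3 °C − (488.7)(0.03690) = 4.27 °C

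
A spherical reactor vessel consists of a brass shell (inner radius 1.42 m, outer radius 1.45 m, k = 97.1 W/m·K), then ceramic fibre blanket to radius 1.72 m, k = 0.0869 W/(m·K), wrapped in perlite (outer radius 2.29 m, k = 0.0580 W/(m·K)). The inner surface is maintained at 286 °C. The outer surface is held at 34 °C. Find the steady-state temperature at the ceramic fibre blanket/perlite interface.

Treat each layer as a resistance in series:
  R_brass = (1/1.42 − 1/1.45)/(4πk) = 0.01457/(4π·97.1) = 1.194×10^-5 K/W
  R_ceramic fibre blanket = (1/1.45 − 1/1.72)/(4πk) = 0.1083/(4π·0.0869) = 0.09914 K/W
  R_perlite = (1/1.72 − 1/2.29)/(4πk) = 0.1447/(4π·0.0580) = 0.1986 K/W
ΣR = 1.194×10^-5 + 0.09914 + 0.1986 = 0.2978 K/W
Q = ΔT/ΣR = (286 °C − 34 °C)/0.2978 = 846.2 W
From the inner boundary to the ceramic fibre blanket/perlite interface, ΣR_partial = 0.09915 K/W.
T_interface = T_in − Q·ΣR_partial = 286 °C − (846.2)(0.09915) = 202 °C

T = 202 °C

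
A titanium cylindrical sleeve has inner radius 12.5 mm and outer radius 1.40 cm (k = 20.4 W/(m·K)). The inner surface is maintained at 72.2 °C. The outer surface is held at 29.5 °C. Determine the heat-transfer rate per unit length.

Q' = 48.3 kW/m

Q' = 2πk·ΔT/ln(r₂/r₁) = 2π × 20.4 × 42.7 / ln(0.0140/0.0125) = 48300 W/m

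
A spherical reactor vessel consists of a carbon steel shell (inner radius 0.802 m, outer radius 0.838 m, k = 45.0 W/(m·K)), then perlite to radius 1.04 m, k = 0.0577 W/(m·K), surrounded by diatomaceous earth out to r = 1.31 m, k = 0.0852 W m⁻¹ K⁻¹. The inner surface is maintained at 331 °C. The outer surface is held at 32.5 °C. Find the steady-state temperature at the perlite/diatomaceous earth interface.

Series thermal resistances, inner to outer:
  R_carbon steel = (1/0.802 − 1/0.838)/(4πk) = 0.05357/(4π·45.0) = 9.472×10^-5 K/W
  R_perlite = (1/0.838 − 1/1.04)/(4πk) = 0.2318/(4π·0.0577) = 0.3197 K/W
  R_diatomaceous earth = (1/1.04 − 1/1.31)/(4πk) = 0.1982/(4π·0.0852) = 0.1851 K/W
ΣR = 9.472×10^-5 + 0.3197 + 0.1851 = 0.5049 K/W
Q = ΔT/ΣR = (331 °C − 32.5 °C)/0.5049 = 591.2 W
From the inner boundary to the perlite/diatomaceous earth interface, ΣR_partial = 0.3198 K/W.
T_interface = T_in − Q·ΣR_partial = 331 °C − (591.2)(0.3198) = 142 °C

T = 142 °C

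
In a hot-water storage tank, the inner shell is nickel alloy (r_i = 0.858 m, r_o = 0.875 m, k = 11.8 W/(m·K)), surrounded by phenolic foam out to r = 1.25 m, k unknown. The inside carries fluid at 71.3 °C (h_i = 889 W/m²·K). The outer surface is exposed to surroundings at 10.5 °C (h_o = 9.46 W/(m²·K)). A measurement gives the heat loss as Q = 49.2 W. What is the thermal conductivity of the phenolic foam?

ΣR = ΔT/Q = |71.3 − 10.5|/49.2 = 1.236 K/W
Known resistances:
  R_conv,in = 1/(4πr²h) = 1/(4π·0.858²·889) = 1.216×10^-4 K/W
  R_nickel alloy = (1/0.858 − 1/0.875)/(4πk) = 0.02264/(4π·11.8) = 1.527×10^-4 K/W
  R_conv,out = 1/(4πr²h) = 1/(4π·1.25²·9.46) = 0.005384 K/W
R_phenolic foam = ΣR − ΣR_known = 1.236 − 0.005658 = 1.230 K/W
(1/r₁−1/r₂)/(4πk) = 1.230 ⇒ k = 0.3429/(4π·1.230) = 0.0222 W/m·K

k = 0.0222 W/m·K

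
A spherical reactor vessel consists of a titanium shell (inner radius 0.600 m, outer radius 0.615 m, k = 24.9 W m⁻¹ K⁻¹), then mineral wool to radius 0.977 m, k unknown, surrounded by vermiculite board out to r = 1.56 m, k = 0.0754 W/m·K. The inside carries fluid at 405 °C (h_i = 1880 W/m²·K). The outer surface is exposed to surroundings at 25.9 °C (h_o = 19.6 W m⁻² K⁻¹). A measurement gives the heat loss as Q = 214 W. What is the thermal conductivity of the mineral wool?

ΣR = ΔT/Q = |405 − 25.9|/214 = 1.771 K/W
Known resistances:
  R_conv,in = 1/(4πr²h) = 1/(4π·0.600²·1880) = 1.176×10^-4 K/W
  R_titanium = (1/0.600 − 1/0.615)/(4πk) = 0.04065/(4π·24.9) = 1.299×10^-4 K/W
  R_vermiculite board = (1/0.977 − 1/1.56)/(4πk) = 0.3825/(4π·0.0754) = 0.4037 K/W
  R_conv,out = 1/(4πr²h) = 1/(4π·1.56²·19.6) = 0.001668 K/W
R_mineral wool = ΣR − ΣR_known = 1.771 − 0.4056 = 1.365 K/W
(1/r₁−1/r₂)/(4πk) = 1.365 ⇒ k = 0.6025/(4π·1.365) = 0.0351 W/m·K

k = 0.0351 W/m·K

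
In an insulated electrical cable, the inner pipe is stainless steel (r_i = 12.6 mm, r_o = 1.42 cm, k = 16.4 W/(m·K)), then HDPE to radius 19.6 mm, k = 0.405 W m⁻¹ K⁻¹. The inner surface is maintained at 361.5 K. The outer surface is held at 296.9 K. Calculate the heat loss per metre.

Series thermal resistances, inner to outer:
  R'_stainless steel = ln(0.0142/0.0126)/(2πk) = 0.1195/(2π·16.4) = 0.001160 m·K/W
  R'_HDPE = ln(0.0196/0.0142)/(2πk) = 0.3223/(2π·0.405) = 0.1267 m·K/W
ΣR = 0.001160 + 0.1267 = 0.1279 m·K/W
Q' = ΔT/ΣR = (361.5 K − 296.9 K)/0.1279 = 505 W/m

Q' = 505 W/m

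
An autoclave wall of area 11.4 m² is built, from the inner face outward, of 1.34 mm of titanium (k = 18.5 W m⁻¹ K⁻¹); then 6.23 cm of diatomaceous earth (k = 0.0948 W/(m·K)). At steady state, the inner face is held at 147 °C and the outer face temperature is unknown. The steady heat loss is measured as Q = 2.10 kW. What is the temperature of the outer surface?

T_out = 25.9 °C

Series resistances:
  R_titanium = L/(kA) = 0.00134/(18.5·11.4) = 6.354×10^-6 K/W
  R_diatomaceous earth = L/(kA) = 0.0623/(0.0948·11.4) = 0.05765 K/W
ΣR = 0.05765 K/W
ΔT = Q·ΣR = 2100 × 0.05765 = 121.1 K
Heat flows outward, so T_out = T_in − ΔT = 147 − 121.1 = 25.9 °C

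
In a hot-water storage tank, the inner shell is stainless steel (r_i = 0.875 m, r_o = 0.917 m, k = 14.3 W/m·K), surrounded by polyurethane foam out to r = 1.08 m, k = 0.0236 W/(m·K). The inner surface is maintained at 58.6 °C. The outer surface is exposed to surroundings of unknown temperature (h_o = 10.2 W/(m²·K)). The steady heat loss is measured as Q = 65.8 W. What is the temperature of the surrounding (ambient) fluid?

T_out = 21.6 °C

Series resistances:
  R_stainless steel = (1/0.875 − 1/0.917)/(4πk) = 0.05234/(4π·14.3) = 2.913×10^-4 K/W
  R_polyurethane foam = (1/0.917 − 1/1.08)/(4πk) = 0.1646/(4π·0.0236) = 0.5550 K/W
  R_conv,out = 1/(4πr²h) = 1/(4π·1.08²·10.2) = 0.006689 K/W
ΣR = 0.5620 K/W
ΔT = Q·ΣR = 65.8 × 0.5620 = 36.98 K
Heat flows outward, so T_out = T_in − ΔT = 58.6 − 36.98 = 21.6 °C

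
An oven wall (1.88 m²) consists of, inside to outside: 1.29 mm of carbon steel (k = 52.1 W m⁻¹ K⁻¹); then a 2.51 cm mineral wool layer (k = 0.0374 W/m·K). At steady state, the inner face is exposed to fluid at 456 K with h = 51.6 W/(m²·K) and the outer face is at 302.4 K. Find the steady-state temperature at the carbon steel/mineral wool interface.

T = 452 K

Treat each layer as a resistance in series:
  R_conv,in = 1/(hA) = 1/(51.6·1.88) = 0.01031 K/W
  R_carbon steel = L/(kA) = 0.00129/(52.1·1.88) = 1.317×10^-5 K/W
  R_mineral wool = L/(kA) = 0.0251/(0.0374·1.88) = 0.3570 K/W
ΣR = 0.01031 + 1.317×10^-5 + 0.3570 = 0.3673 K/W
Q = ΔT/ΣR = (456 K − 302.4 K)/0.3673 = 418.2 W
From the inner boundary to the carbon steel/mineral wool interface, ΣR_partial = 0.01032 K/W.
T_interface = T_in − Q·ΣR_partial = 456 K − (418.2)(0.01032) = 452 K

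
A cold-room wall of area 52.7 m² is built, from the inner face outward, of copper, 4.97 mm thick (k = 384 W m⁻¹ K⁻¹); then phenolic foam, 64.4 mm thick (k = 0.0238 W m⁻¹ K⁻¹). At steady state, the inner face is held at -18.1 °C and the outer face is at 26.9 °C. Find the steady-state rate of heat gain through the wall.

Q = 876 W

Resistance network (inner→outer):
  R_copper = L/(kA) = 0.00497/(384·52.7) = 2.456×10^-7 K/W
  R_phenolic foam = L/(kA) = 0.0644/(0.0238·52.7) = 0.05135 K/W
ΣR = 2.456×10^-7 + 0.05135 = 0.05135 K/W
Q = ΔT/ΣR = (-18.1 °C − 26.9 °C)/0.05135 = -876 W
(Negative Q ⇒ heat flows inward; heat gain = 876 W.)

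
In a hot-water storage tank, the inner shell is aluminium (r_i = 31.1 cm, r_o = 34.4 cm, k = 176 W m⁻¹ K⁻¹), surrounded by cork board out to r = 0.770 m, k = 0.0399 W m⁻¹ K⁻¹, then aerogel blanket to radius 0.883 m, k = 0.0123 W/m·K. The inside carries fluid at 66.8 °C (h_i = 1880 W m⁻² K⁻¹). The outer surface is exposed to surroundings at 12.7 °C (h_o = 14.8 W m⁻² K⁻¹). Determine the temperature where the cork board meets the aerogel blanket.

T = 26.3 °C

Series thermal resistances, inner to outer:
  R_conv,in = 1/(4πr²h) = 1/(4π·0.311²·1880) = 4.376×10^-4 K/W
  R_aluminium = (1/0.311 − 1/0.344)/(4πk) = 0.3085/(4π·176) = 1.395×10^-4 K/W
  R_cork board = (1/0.344 − 1/0.770)/(4πk) = 1.608/(4π·0.0399) = 3.208 K/W
  R_aerogel blanket = (1/0.770 − 1/0.883)/(4πk) = 0.1662/(4π·0.0123) = 1.075 K/W
  R_conv,out = 1/(4πr²h) = 1/(4π·0.883²·14.8) = 0.006896 K/W
ΣR = 4.376×10^-4 + 1.395×10^-4 + 3.208 + 1.075 + 0.006896 = 4.290 K/W
Q = ΔT/ΣR = (66.8 °C − 12.7 °C)/4.290 = 12.61 W
From the inner boundary to the cork board/aerogel blanket interface, ΣR_partial = 3.209 K/W.
T_interface = T_in − Q·ΣR_partial = 66.8 °C − (12.61)(3.209) = 26.3 °C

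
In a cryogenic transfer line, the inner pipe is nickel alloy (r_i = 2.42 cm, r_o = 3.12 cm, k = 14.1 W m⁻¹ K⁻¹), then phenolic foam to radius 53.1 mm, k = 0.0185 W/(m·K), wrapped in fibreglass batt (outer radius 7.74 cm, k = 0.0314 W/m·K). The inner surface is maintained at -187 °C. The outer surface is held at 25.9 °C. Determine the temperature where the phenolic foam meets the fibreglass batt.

T = -36.8 °C

Resistance network (inner→outer):
  R'_nickel alloy = ln(0.0312/0.0242)/(2πk) = 0.2541/(2π·14.1) = 0.002868 m·K/W
  R'_phenolic foam = ln(0.0531/0.0312)/(2πk) = 0.5318/(2π·0.0185) = 4.575 m·K/W
  R'_fibreglass batt = ln(0.0774/0.0531)/(2πk) = 0.3768/(2π·0.0314) = 1.910 m·K/W
ΣR = 0.002868 + 4.575 + 1.910 = 6.488 m·K/W
Q' = ΔT/ΣR = (-187 °C − 25.9 °C)/6.488 = -32.81 W/m
From the inner boundary to the phenolic foam/fibreglass batt interface, ΣR_partial = 4.578 m·K/W.
T_interface = T_in − Q'·ΣR_partial = -187 °C − (-32.81)(4.578) = -36.8 °C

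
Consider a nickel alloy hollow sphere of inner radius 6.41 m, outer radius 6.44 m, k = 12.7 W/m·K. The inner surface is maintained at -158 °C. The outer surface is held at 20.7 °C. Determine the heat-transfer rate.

Q = 3.92×10^7 W

Q = 4πk·ΔT/(1/r₁ − 1/r₂) = 4π × 12.7 × 178.7 / (1/6.41 − 1/6.44) = 3.92×10^7 W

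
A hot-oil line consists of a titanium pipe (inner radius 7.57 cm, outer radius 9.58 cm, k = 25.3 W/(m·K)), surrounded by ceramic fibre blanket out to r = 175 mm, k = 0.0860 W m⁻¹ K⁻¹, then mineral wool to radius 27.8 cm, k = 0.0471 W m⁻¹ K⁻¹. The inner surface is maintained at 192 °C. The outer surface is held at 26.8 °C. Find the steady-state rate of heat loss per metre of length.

Treat each layer as a resistance in series:
  R'_titanium = ln(0.0958/0.0757)/(2πk) = 0.2355/(2π·25.3) = 0.001481 m·K/W
  R'_ceramic fibre blanket = ln(0.175/0.0958)/(2πk) = 0.6025/(2π·0.0860) = 1.115 m·K/W
  R'_mineral wool = ln(0.278/0.175)/(2πk) = 0.4628/(2π·0.0471) = 1.564 m·K/W
ΣR = 0.001481 + 1.115 + 1.564 = 2.680 m·K/W
Q' = ΔT/ΣR = (192 °C − 26.8 °C)/2.680 = 61.6 W/m

Q' = 61.6 W/m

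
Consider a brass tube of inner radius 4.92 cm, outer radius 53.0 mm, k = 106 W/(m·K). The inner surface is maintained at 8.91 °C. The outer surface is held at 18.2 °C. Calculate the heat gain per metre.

Q' = 83200 W/m

Q' = 2πk·ΔT/ln(r₂/r₁) = 2π × 106 × 9.29 / ln(0.0530/0.0492) = 83200 W/m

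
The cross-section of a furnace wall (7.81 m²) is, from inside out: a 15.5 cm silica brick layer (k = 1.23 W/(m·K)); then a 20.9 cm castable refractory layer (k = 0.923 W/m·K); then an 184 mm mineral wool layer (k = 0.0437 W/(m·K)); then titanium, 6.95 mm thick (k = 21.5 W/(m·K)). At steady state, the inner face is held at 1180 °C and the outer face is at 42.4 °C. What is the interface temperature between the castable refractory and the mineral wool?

T = 1092 °C

Series thermal resistances, inner to outer:
  R_silica brick = L/(kA) = 0.155/(1.23·7.81) = 0.01614 K/W
  R_castable refractory = L/(kA) = 0.209/(0.923·7.81) = 0.02899 K/W
  R_mineral wool = L/(kA) = 0.184/(0.0437·7.81) = 0.5391 K/W
  R_titanium = L/(kA) = 0.00695/(21.5·7.81) = 4.139×10^-5 K/W
ΣR = 0.01614 + 0.02899 + 0.5391 + 4.139×10^-5 = 0.5843 K/W
Q = ΔT/ΣR = (1180 °C − 42.4 °C)/0.5843 = 1947 W
From the inner boundary to the castable refractory/mineral wool interface, ΣR_partial = 0.04513 K/W.
T_interface = T_in − Q·ΣR_partial = 1180 °C − (1947)(0.04513) = 1092 °C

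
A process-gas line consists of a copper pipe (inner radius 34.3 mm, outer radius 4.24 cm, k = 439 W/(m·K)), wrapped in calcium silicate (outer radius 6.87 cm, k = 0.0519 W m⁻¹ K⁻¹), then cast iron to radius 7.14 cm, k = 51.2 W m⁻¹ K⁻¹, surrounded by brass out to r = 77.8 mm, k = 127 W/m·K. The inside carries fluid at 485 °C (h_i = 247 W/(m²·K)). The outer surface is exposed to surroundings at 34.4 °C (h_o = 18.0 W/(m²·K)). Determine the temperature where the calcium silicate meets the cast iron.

Resistance network (inner→outer):
  R'_conv,in = 1/(2πr h) = 1/(2π·0.0343·247) = 0.01879 m·K/W
  R'_copper = ln(0.0424/0.0343)/(2πk) = 0.2120/(2π·439) = 7.686×10^-5 m·K/W
  R'_calcium silicate = ln(0.0687/0.0424)/(2πk) = 0.4826/(2π·0.0519) = 1.480 m·K/W
  R'_cast iron = ln(0.0714/0.0687)/(2πk) = 0.03855/(2π·51.2) = 1.198×10^-4 m·K/W
  R'_brass = ln(0.0778/0.0714)/(2πk) = 0.08584/(2π·127) = 1.076×10^-4 m·K/W
  R'_conv,out = 1/(2πr h) = 1/(2π·0.0778·18.0) = 0.1136 m·K/W
ΣR = 0.01879 + 7.686×10^-5 + 1.480 + 1.198×10^-4 + 1.076×10^-4 + 0.1136 = 1.613 m·K/W
Q' = ΔT/ΣR = (485 °C − 34.4 °C)/1.613 = 279.4 W/m
From the inner boundary to the calcium silicate/cast iron interface, ΣR_partial = 1.499 m·K/W.
T_interface = T_in − Q'·ΣR_partial = 485 °C − (279.4)(1.499) = 66.2 °C

T = 66.2 °C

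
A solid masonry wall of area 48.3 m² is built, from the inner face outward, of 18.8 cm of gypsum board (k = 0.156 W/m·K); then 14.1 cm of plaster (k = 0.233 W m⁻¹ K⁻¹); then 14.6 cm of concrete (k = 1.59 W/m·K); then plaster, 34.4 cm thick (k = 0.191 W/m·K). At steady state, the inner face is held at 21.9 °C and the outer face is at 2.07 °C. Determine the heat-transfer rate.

Treat each layer as a resistance in series:
  R_gypsum board = L/(kA) = 0.188/(0.156·48.3) = 0.02495 K/W
  R_plaster = L/(kA) = 0.141/(0.233·48.3) = 0.01253 K/W
  R_concrete = L/(kA) = 0.146/(1.59·48.3) = 0.001901 K/W
  R_plaster = L/(kA) = 0.344/(0.191·48.3) = 0.03729 K/W
ΣR = 0.02495 + 0.01253 + 0.001901 + 0.03729 = 0.07667 K/W
Q = ΔT/ΣR = (21.9 °C − 2.07 °C)/0.07667 = 259 W

Q = 259 W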